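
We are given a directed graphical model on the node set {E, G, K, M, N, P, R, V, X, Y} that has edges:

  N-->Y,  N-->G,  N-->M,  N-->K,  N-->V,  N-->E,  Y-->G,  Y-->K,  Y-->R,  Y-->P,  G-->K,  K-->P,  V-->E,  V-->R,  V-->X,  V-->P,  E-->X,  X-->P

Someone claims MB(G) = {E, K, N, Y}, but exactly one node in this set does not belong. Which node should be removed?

G's children: K.
Pa(G) = {N, Y}.
Co-parents of G (other parents of its children):
  K also has parents N, Y.
MB(G) = {K, N, Y}.
E is neither a parent, child, nor co-parent of G, so it does not belong.

E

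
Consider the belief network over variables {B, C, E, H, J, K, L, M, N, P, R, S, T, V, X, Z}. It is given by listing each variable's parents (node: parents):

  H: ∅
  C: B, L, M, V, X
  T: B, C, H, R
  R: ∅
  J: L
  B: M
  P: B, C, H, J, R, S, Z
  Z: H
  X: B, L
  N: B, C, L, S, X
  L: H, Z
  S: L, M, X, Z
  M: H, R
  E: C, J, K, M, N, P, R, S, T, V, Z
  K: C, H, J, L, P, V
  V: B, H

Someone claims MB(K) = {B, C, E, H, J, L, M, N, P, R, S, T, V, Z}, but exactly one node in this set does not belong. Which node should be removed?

K has child E.
K has parents C, H, J, L, P, V.
Other parents of K's children:
  parents(E) \ {K} = {C, J, M, N, P, R, S, T, V, Z}.
MB(K) = {C, E, H, J, L, M, N, P, R, S, T, V, Z}.
B is neither a parent, child, nor co-parent of K, so it does not belong.

B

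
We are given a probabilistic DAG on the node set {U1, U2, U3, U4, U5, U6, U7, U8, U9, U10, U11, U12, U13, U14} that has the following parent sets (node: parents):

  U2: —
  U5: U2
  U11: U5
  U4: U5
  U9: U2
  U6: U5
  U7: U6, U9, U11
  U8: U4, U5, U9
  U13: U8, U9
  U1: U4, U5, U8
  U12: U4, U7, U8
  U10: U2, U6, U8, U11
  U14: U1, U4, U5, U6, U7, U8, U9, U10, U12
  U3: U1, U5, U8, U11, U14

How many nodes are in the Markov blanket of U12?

Children of U12: U14.
U12 has parents U4, U7, U8.
Other parents of U12's children:
  parents(U14) \ {U12} = {U1, U4, U5, U6, U7, U8, U9, U10}.
MB(U12) = {U1, U4, U5, U6, U7, U8, U9, U10, U14}, which has 9 nodes.

9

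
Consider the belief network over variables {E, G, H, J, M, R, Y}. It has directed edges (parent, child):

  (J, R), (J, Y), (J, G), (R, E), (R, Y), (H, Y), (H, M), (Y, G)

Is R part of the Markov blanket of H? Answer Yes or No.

Yes

R is a co-parent of H: both are parents of Y.
So R ∈ MB(H).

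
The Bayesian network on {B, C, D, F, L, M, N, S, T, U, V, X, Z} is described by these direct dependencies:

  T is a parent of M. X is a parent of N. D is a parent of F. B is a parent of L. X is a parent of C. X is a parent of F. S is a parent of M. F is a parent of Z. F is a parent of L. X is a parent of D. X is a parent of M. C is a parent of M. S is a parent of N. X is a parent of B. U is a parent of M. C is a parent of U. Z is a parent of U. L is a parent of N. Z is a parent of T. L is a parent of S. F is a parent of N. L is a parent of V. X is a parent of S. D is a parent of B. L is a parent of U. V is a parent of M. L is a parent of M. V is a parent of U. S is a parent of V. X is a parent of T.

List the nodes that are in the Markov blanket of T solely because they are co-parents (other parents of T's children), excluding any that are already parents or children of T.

{C, L, S, U, V}

Children of T: M.
  M's other parents are C, L, S, U, V, X.
Excluding nodes already adjacent to T (M, X, Z), the co-parent-only contribution is {C, L, S, U, V}.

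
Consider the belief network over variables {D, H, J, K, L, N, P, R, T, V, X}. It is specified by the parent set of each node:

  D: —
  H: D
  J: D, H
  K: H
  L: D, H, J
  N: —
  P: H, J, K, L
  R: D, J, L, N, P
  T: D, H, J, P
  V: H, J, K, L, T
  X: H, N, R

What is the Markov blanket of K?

{H, J, L, P, T, V}

Parents of K: H.
K has children P, V.
For each child, the remaining parents (spouses of K):
  P also has parents H, J, L.
  parents(V) \ {K} = {H, J, L, T}.
Union: {H} ∪ {P, V} ∪ {H, J, L, T} = {H, J, L, P, T, V}.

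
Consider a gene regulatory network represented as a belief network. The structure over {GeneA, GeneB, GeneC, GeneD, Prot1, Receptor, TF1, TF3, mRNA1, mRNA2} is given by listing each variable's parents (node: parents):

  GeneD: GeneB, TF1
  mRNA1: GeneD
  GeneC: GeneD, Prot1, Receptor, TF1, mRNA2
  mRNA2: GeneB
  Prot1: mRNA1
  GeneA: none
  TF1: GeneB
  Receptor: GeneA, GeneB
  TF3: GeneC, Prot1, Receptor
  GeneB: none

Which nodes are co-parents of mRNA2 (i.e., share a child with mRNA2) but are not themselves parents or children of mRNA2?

Children of mRNA2: GeneC.
  GeneC: GeneD, Prot1, Receptor, TF1
Excluding nodes already adjacent to mRNA2 (GeneB, GeneC), the co-parent-only contribution is {GeneD, Prot1, Receptor, TF1}.

{GeneD, Prot1, Receptor, TF1}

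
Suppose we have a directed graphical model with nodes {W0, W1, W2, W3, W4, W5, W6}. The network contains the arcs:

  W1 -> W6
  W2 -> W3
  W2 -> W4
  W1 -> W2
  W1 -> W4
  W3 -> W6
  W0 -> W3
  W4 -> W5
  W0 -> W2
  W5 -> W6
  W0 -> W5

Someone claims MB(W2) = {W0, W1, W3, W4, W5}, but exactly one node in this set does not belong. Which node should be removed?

Recall MB(v) = parents ∪ children ∪ spouses, where spouses are the other parents of v's children.
Parents of W2: W0, W1.
W2's children: W3, W4.
Other parents of W2's children:
  W3: W0
  W4: W1
MB(W2) = {W0, W1, W3, W4}.
W5 is neither a parent, child, nor co-parent of W2, so it does not belong.

W5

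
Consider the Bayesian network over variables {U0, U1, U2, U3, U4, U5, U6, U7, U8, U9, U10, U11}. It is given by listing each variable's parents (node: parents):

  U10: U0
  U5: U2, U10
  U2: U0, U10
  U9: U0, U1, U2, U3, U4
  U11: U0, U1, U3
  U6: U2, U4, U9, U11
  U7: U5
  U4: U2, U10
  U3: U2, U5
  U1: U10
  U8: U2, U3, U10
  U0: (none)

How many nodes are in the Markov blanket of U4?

By definition, MB(U4) is built from U4's parents, U4's children, and the co-parents of U4.
U4's parents: U2, U10.
Ch(U4) = {U6, U9}.
Co-parents of U4 (other parents of its children):
  U9's other parents are U0, U1, U2, U3.
  parents(U6) \ {U4} = {U2, U9, U11}.
MB(U4) = {U0, U1, U2, U3, U6, U9, U10, U11}, which has 8 nodes.

8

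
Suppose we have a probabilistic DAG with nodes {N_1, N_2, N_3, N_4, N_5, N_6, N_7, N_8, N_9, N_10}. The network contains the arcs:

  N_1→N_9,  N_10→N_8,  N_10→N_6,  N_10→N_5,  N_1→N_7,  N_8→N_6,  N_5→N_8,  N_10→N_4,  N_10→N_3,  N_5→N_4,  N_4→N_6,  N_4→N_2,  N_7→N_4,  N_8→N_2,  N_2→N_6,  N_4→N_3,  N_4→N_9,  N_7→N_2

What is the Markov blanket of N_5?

N_5 has children N_4, N_8.
Pa(N_5) = {N_10}.
Other parents of N_5's children:
  N_4 also has parents N_7, N_10.
  N_8 also has parent N_10.
Union: {N_10} ∪ {N_4, N_8} ∪ {N_7, N_10} = {N_4, N_7, N_8, N_10}.

{N_4, N_7, N_8, N_10}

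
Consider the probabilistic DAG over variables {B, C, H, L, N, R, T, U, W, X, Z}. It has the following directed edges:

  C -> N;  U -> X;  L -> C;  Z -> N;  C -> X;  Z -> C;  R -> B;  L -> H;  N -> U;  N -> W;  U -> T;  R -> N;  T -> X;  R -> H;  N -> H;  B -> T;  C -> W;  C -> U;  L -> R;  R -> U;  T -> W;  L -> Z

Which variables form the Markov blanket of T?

T has parents B, U.
T has children W, X.
Co-parents of T (other parents of its children):
  W also has parents C, N.
  X also has parents C, U.
So the Markov blanket of T is {B, C, N, U, W, X}.

{B, C, N, U, W, X}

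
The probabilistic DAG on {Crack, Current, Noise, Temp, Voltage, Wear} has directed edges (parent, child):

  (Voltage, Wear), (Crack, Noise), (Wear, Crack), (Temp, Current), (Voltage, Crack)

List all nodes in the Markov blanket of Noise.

Noise's parents: Crack.
Noise's children: none.
Noise has no children, so there are no co-parents.
So the Markov blanket of Noise is {Crack}.

{Crack}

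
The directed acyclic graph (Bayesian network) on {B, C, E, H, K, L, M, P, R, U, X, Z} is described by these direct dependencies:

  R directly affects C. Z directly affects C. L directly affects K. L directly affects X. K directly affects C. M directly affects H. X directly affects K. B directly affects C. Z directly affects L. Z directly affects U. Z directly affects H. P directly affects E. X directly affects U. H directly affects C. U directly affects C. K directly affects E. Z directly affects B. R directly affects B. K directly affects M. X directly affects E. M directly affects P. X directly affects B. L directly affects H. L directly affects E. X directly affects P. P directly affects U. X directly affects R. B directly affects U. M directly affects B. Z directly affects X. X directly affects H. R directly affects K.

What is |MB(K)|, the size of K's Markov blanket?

11

Pa(K) = {L, R, X}.
K's children: C, E, M.
For each child, the remaining parents (spouses of K):
  M has no other parent.
  E's other parents are L, P, X.
  C also has parents B, H, R, U, Z.
MB(K) = {B, C, E, H, L, M, P, R, U, X, Z}, which has 11 nodes.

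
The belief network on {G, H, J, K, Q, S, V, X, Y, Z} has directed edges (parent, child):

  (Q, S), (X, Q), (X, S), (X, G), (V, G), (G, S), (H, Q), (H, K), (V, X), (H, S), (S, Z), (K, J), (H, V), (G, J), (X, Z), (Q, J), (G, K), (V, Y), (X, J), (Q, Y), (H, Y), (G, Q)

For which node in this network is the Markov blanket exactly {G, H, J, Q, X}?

K

The target node must have every member of {G, H, J, Q, X} as a parent, child, or co-parent, and no others.
Parents of K: G, H; children: J; co-parents: G, Q, X.
These exactly cover the given set, so the node is K.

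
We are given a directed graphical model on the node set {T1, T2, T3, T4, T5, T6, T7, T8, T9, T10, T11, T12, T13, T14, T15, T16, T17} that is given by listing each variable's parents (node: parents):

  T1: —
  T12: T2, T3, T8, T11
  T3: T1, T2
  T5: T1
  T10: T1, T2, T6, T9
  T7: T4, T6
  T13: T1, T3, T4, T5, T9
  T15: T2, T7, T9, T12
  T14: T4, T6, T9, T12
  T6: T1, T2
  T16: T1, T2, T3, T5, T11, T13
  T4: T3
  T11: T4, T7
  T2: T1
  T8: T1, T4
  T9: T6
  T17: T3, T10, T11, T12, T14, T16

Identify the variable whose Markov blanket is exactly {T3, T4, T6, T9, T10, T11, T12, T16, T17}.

The target node must have every member of {T3, T4, T6, T9, T10, T11, T12, T16, T17} as a parent, child, or co-parent, and no others.
Parents of T14: T4, T6, T9, T12; children: T17; co-parents: T3, T10, T11, T12, T16.
These exactly cover the given set, so the node is T14.

T14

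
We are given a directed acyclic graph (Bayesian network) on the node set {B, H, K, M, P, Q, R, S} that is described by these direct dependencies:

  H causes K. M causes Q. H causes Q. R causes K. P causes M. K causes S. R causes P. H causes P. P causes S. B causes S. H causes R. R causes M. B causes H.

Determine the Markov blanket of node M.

{H, P, Q, R}

A node's Markov blanket = Pa ∪ Ch ∪ (parents of Ch other than the node itself).
Pa(M) = {P, R}.
M's children: Q.
Co-parents of M (other parents of its children):
  Q: H
Taking the union gives {H, P, Q, R}.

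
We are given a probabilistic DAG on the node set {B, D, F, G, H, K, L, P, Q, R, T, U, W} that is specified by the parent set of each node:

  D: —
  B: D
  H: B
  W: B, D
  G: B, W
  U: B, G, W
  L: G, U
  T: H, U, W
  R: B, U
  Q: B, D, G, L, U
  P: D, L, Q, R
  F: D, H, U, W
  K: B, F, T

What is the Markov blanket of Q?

Recall MB(v) = parents ∪ children ∪ spouses, where spouses are the other parents of v's children.
Q has parents B, D, G, L, U.
Q has child P.
Other parents of Q's children:
  P's other parents are D, L, R.
Union: {B, D, G, L, U} ∪ {P} ∪ {D, L, R} = {B, D, G, L, P, R, U}.

{B, D, G, L, P, R, U}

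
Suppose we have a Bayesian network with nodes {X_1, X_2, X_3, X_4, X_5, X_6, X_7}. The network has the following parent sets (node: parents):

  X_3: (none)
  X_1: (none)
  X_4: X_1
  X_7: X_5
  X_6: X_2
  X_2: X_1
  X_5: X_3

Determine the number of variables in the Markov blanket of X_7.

Recall MB(v) = parents ∪ children ∪ spouses, where spouses are the other parents of v's children.
Pa(X_7) = {X_5}.
X_7's children: none.
With no children, X_7 has no spouses; the co-parent set is empty.
MB(X_7) = {X_5}, which has 1 node.

1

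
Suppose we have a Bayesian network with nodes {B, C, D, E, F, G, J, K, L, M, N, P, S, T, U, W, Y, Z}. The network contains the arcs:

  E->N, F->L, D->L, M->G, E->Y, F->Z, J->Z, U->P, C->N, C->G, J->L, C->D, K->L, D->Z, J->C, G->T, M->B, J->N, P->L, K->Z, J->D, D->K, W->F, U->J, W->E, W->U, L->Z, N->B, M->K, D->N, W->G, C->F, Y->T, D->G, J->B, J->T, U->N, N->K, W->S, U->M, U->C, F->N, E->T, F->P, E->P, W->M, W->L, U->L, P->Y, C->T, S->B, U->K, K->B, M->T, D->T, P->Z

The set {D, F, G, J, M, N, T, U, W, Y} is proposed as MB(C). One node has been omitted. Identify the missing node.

Pa(C) = {J, U}.
Ch(C) = {D, F, G, N, T}.
For each child, the remaining parents (spouses of C):
  D also has parent J.
  F's other parent is W.
  N's other parents are D, E, F, J, U.
  parents(G) \ {C} = {D, M, W}.
  parents(T) \ {C} = {D, E, G, J, M, Y}.
MB(C) = {D, E, F, G, J, M, N, T, U, W, Y}.
Comparing with the claimed set, E is missing.

E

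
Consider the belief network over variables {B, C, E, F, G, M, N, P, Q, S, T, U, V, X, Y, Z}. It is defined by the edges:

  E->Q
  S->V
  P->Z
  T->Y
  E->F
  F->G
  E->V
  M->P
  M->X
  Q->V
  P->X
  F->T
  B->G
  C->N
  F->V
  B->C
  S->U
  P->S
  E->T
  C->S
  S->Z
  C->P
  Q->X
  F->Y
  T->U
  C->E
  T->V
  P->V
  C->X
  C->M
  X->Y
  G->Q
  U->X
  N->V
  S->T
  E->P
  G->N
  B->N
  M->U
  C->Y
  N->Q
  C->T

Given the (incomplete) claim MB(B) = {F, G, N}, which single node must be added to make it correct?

Recall MB(v) = parents ∪ children ∪ spouses, where spouses are the other parents of v's children.
Parents of B: none.
B has children C, G, N.
For each child, the remaining parents (spouses of B):
  C has no other parent.
  parents(G) \ {B} = {F}.
  parents(N) \ {B} = {C, G}.
MB(B) = {C, F, G, N}.
Comparing with the claimed set, C is missing.

C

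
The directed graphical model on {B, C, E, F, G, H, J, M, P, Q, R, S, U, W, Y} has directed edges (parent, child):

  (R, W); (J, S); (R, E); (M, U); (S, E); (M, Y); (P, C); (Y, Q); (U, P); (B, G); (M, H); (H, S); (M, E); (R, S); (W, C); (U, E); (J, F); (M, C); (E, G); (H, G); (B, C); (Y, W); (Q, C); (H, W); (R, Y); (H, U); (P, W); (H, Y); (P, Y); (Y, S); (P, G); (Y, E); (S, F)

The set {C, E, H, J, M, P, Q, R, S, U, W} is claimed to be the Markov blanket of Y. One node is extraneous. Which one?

By definition, MB(Y) is built from Y's parents, Y's children, and the co-parents of Y.
Y's parents: H, M, P, R.
Y's children: E, Q, S, W.
Parents of each child, excluding Y:
  S: H, J, R
  W: H, P, R
  E: M, R, S, U
  Q: —
MB(Y) = {E, H, J, M, P, Q, R, S, U, W}.
C is neither a parent, child, nor co-parent of Y, so it does not belong.

C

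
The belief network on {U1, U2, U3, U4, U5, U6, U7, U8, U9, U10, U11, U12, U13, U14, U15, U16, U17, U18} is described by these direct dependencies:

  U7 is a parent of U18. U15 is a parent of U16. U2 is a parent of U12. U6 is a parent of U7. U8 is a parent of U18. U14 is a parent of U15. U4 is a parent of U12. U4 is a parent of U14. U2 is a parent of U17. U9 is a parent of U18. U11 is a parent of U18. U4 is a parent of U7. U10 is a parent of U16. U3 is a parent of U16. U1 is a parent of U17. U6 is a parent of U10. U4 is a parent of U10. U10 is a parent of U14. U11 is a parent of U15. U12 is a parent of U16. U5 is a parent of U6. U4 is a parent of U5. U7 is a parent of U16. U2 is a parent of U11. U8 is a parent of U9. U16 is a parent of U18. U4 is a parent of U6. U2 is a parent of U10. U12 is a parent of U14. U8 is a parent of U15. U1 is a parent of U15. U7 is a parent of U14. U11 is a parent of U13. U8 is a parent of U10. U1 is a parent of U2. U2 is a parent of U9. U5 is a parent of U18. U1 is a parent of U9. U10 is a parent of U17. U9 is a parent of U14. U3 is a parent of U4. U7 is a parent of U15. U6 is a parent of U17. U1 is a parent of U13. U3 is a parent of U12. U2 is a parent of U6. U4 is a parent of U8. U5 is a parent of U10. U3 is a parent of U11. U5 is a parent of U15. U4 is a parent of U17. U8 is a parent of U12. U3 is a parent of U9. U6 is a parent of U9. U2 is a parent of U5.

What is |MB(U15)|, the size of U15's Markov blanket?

10

Children of U15: U16.
Parents of U15: U1, U5, U7, U8, U11, U14.
Parents of each child, excluding U15:
  U16 also has parents U3, U7, U10, U12.
MB(U15) = {U1, U3, U5, U7, U8, U10, U11, U12, U14, U16}, which has 10 nodes.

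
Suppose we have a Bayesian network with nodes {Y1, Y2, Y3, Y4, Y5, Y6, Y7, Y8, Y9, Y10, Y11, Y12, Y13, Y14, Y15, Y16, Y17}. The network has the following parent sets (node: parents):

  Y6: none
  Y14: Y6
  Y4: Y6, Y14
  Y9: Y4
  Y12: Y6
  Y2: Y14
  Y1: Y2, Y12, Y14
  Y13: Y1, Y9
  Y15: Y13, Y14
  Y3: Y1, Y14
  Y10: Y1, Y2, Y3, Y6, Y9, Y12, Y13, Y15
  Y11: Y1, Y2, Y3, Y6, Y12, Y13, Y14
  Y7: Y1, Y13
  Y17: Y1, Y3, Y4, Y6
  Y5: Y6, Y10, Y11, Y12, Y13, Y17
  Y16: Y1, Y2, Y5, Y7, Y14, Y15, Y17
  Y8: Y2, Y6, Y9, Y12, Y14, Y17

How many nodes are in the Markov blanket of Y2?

15

The Markov blanket of a node is its parents, its children, and the other parents of its children.
Y2's parents: Y14.
Children of Y2: Y1, Y8, Y10, Y11, Y16.
Co-parents of Y2 (other parents of its children):
  Y1: Y12, Y14
  Y10: Y1, Y3, Y6, Y9, Y12, Y13, Y15
  Y11: Y1, Y3, Y6, Y12, Y13, Y14
  Y16: Y1, Y5, Y7, Y14, Y15, Y17
  Y8: Y6, Y9, Y12, Y14, Y17
MB(Y2) = {Y1, Y3, Y5, Y6, Y7, Y8, Y9, Y10, Y11, Y12, Y13, Y14, Y15, Y16, Y17}, which has 15 nodes.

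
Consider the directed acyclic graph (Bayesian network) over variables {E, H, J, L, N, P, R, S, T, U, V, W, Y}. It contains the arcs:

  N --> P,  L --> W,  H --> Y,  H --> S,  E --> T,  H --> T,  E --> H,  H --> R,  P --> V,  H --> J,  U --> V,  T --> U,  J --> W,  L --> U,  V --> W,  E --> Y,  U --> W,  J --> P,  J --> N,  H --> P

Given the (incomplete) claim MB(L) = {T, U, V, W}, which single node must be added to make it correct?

J

L's parents: none.
Children of L: U, W.
Other parents of L's children:
  parents(U) \ {L} = {T}.
  W's other parents are J, U, V.
MB(L) = {J, T, U, V, W}.
Comparing with the claimed set, J is missing.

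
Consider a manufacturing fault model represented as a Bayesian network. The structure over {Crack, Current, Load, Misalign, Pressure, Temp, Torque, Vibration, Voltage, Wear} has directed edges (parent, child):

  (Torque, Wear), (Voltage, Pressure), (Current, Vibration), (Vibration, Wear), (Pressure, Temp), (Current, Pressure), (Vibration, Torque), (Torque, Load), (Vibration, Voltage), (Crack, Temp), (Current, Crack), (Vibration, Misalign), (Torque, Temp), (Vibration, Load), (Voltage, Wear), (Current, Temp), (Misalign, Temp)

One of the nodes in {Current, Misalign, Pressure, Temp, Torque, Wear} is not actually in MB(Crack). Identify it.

Wear

By definition, MB(Crack) is built from Crack's parents, Crack's children, and the co-parents of Crack.
Parents of Crack: Current.
Crack has child Temp.
Parents of each child, excluding Crack:
  Temp: Current, Misalign, Pressure, Torque
MB(Crack) = {Current, Misalign, Pressure, Temp, Torque}.
Wear is neither a parent, child, nor co-parent of Crack, so it does not belong.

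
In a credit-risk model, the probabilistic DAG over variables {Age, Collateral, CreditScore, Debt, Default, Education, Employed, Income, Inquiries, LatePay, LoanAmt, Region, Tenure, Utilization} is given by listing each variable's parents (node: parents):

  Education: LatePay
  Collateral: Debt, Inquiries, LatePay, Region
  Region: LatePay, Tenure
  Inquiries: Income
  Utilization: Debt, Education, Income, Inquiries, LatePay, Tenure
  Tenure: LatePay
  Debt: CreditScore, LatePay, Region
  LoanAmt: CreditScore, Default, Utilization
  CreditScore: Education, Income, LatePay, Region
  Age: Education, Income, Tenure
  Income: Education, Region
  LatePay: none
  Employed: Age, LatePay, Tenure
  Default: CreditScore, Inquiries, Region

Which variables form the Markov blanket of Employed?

{Age, LatePay, Tenure}

Pa(Employed) = {Age, LatePay, Tenure}.
Ch(Employed) = {}.
Employed has no children, so there are no co-parents.
Union: {Age, LatePay, Tenure} ∪ {} ∪ {} = {Age, LatePay, Tenure}.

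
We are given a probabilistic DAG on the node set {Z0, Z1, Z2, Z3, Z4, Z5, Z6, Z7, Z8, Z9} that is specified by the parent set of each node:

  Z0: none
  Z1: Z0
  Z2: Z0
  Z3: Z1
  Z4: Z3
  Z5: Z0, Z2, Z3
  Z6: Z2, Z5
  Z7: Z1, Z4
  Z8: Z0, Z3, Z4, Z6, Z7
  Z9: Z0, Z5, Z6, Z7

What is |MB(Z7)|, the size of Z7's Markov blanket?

The Markov blanket of a node is its parents, its children, and the other parents of its children.
Ch(Z7) = {Z8, Z9}.
Pa(Z7) = {Z1, Z4}.
For each child, the remaining parents (spouses of Z7):
  parents(Z8) \ {Z7} = {Z0, Z3, Z4, Z6}.
  Z9's other parents are Z0, Z5, Z6.
MB(Z7) = {Z0, Z1, Z3, Z4, Z5, Z6, Z8, Z9}, which has 8 nodes.

8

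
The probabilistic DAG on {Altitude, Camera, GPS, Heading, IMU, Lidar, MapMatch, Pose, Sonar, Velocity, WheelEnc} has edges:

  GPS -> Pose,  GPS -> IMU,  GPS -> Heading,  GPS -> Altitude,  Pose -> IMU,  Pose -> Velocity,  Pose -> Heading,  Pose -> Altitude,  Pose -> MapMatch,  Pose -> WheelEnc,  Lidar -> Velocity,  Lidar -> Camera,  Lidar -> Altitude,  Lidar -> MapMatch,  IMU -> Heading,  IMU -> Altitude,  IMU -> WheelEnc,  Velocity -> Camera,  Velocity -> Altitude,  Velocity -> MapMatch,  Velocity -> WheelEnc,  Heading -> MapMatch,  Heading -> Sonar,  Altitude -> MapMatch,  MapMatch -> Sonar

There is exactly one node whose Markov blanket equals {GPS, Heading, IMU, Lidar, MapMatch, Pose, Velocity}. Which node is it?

The target node must have every member of {GPS, Heading, IMU, Lidar, MapMatch, Pose, Velocity} as a parent, child, or co-parent, and no others.
Parents of Altitude: GPS, IMU, Lidar, Pose, Velocity; children: MapMatch; co-parents: Heading, Lidar, Pose, Velocity.
These exactly cover the given set, so the node is Altitude.

Altitude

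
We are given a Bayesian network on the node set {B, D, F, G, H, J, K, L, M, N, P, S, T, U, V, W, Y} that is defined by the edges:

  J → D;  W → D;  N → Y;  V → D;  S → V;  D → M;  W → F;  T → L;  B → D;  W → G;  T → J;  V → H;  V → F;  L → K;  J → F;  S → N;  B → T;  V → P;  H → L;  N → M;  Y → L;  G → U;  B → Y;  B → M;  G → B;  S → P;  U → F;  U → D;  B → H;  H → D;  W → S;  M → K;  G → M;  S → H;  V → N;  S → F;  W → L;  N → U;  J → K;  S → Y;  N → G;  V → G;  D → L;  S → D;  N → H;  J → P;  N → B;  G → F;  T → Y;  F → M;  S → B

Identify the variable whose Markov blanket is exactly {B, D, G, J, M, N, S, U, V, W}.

F

The target node must have every member of {B, D, G, J, M, N, S, U, V, W} as a parent, child, or co-parent, and no others.
Parents of F: G, J, S, U, V, W; children: M; co-parents: B, D, G, N.
These exactly cover the given set, so the node is F.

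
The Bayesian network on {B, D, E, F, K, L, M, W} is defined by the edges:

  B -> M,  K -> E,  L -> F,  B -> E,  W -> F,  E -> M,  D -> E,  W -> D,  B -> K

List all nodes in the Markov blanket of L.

{F, W}

A node's Markov blanket = Pa ∪ Ch ∪ (parents of Ch other than the node itself).
L has no parents.
Ch(L) = {F}.
Other parents of L's children:
  F: W
Union: {} ∪ {F} ∪ {W} = {F, W}.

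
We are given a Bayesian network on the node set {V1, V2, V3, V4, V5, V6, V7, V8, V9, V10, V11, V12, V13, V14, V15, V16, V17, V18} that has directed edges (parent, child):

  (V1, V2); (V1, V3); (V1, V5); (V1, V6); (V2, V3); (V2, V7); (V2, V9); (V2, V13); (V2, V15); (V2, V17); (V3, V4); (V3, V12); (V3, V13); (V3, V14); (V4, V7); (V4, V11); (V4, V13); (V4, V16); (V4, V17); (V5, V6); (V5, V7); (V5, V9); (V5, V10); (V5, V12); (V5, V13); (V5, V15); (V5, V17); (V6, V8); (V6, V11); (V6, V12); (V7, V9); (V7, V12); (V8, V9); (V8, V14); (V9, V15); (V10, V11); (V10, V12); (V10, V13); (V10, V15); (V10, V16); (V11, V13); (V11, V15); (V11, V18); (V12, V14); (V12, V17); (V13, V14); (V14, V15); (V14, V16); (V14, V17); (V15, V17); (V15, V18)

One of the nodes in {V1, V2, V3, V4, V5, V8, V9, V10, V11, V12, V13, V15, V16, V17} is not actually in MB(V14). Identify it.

V14's children: V15, V16, V17.
V14 has parents V3, V8, V12, V13.
For each child, the remaining parents (spouses of V14):
  V15's other parents are V2, V5, V9, V10, V11.
  parents(V16) \ {V14} = {V4, V10}.
  V17's other parents are V2, V4, V5, V12, V15.
MB(V14) = {V2, V3, V4, V5, V8, V9, V10, V11, V12, V13, V15, V16, V17}.
V1 is neither a parent, child, nor co-parent of V14, so it does not belong.

V1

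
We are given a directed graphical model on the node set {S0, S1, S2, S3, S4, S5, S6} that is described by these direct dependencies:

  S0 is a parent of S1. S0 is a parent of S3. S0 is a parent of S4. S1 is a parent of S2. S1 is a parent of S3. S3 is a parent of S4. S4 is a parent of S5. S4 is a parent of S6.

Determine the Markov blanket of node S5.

{S4}

By definition, MB(S5) is built from S5's parents, S5's children, and the co-parents of S5.
S5's parents: S4.
S5's children: none.
S5 has no children, so there are no co-parents.
Taking the union gives {S4}.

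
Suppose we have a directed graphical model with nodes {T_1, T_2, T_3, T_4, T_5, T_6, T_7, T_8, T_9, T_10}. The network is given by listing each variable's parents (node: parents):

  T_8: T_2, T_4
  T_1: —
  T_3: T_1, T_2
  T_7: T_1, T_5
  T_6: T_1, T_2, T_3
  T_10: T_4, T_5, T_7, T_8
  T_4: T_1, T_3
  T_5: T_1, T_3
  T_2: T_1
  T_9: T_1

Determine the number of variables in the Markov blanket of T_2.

T_2's children: T_3, T_6, T_8.
Parents of T_2: T_1.
Co-parents of T_2 (other parents of its children):
  T_3's other parent is T_1.
  T_6 also has parents T_1, T_3.
  parents(T_8) \ {T_2} = {T_4}.
MB(T_2) = {T_1, T_3, T_4, T_6, T_8}, which has 5 nodes.

5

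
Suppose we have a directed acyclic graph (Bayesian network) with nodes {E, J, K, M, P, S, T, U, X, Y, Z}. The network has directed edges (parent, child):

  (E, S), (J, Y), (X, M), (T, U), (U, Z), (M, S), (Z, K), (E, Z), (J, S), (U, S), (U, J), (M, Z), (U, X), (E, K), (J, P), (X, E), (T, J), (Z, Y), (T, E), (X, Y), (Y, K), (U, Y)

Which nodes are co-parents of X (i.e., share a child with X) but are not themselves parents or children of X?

Children of X: E, M, Y.
  E: T
  M: —
  Y: J, U, Z
Excluding nodes already adjacent to X (E, M, U, Y), the co-parent-only contribution is {J, T, Z}.

{J, T, Z}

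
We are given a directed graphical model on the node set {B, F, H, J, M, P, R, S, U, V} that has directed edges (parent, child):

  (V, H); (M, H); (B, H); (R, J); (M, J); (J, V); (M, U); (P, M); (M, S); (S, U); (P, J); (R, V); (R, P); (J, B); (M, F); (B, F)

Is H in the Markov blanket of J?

No

By definition, MB(J) is built from J's parents, J's children, and the co-parents of J.
J's parents: M, P, R.
J's children: B, V.
Co-parents of J (other parents of its children):
  B: —
  V: R
MB(J) = {B, M, P, R, V}; H is not in this set.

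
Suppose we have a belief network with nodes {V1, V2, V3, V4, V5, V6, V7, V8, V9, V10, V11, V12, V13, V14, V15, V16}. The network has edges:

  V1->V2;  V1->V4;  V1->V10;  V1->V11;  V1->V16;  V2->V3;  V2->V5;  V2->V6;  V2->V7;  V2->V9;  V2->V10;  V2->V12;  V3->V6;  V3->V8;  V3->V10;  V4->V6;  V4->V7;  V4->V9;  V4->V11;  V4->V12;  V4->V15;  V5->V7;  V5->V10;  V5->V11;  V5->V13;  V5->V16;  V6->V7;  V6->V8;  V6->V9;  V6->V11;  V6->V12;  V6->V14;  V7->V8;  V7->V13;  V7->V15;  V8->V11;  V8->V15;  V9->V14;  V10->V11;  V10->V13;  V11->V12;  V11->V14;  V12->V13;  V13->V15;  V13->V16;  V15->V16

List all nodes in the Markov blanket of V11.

{V1, V2, V4, V5, V6, V8, V9, V10, V12, V14}

Recall MB(v) = parents ∪ children ∪ spouses, where spouses are the other parents of v's children.
V11 has parents V1, V4, V5, V6, V8, V10.
V11 has children V12, V14.
Other parents of V11's children:
  V12's other parents are V2, V4, V6.
  V14's other parents are V6, V9.
So the Markov blanket of V11 is {V1, V2, V4, V5, V6, V8, V9, V10, V12, V14}.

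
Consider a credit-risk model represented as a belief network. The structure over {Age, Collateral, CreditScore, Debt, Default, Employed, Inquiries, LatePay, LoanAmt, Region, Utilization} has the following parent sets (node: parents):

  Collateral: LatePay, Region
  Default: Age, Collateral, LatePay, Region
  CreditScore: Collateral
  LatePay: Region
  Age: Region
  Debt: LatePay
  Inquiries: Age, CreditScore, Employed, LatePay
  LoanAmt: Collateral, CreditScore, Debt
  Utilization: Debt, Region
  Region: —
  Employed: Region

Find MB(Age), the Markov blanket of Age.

Age's parents: Region.
Ch(Age) = {Default, Inquiries}.
Co-parents of Age (other parents of its children):
  Default's other parents are Collateral, LatePay, Region.
  Inquiries also has parents CreditScore, Employed, LatePay.
MB(Age) = {Collateral, CreditScore, Default, Employed, Inquiries, LatePay, Region}.

{Collateral, CreditScore, Default, Employed, Inquiries, LatePay, Region}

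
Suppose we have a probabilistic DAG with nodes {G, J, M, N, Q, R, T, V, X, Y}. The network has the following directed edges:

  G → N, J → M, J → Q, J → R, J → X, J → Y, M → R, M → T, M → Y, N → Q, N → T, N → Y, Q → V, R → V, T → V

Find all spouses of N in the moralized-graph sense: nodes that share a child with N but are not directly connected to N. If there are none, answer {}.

{J, M}

Children of N: Q, T, Y.
  Q also has parent J.
  T's other parent is M.
  parents(Y) \ {N} = {J, M}.
Excluding nodes already adjacent to N (G, Q, T, Y), the co-parent-only contribution is {J, M}.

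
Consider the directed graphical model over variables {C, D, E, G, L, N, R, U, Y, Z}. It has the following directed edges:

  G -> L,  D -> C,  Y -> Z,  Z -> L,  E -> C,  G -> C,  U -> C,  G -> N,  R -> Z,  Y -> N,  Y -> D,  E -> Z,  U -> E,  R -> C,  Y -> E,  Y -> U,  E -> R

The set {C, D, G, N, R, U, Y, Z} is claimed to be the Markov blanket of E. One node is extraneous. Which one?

Children of E: C, R, Z.
E's parents: U, Y.
Co-parents of E (other parents of its children):
  R has no other parent.
  C's other parents are D, G, R, U.
  Z also has parents R, Y.
MB(E) = {C, D, G, R, U, Y, Z}.
N is neither a parent, child, nor co-parent of E, so it does not belong.

N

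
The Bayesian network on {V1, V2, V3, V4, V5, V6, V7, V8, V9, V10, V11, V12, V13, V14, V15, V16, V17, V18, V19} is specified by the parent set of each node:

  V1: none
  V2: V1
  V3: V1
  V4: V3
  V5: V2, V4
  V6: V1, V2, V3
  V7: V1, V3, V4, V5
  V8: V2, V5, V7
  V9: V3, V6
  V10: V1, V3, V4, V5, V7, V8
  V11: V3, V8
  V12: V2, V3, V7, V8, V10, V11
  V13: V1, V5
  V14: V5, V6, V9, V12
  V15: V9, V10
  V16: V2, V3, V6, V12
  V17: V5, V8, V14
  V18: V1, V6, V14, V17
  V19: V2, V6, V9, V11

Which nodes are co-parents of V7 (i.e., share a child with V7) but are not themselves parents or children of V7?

Children of V7: V8, V10, V12.
  parents(V8) \ {V7} = {V2, V5}.
  V10's other parents are V1, V3, V4, V5, V8.
  parents(V12) \ {V7} = {V2, V3, V8, V10, V11}.
Excluding nodes already adjacent to V7 (V1, V3, V4, V5, V8, V10, V12), the co-parent-only contribution is {V2, V11}.

{V2, V11}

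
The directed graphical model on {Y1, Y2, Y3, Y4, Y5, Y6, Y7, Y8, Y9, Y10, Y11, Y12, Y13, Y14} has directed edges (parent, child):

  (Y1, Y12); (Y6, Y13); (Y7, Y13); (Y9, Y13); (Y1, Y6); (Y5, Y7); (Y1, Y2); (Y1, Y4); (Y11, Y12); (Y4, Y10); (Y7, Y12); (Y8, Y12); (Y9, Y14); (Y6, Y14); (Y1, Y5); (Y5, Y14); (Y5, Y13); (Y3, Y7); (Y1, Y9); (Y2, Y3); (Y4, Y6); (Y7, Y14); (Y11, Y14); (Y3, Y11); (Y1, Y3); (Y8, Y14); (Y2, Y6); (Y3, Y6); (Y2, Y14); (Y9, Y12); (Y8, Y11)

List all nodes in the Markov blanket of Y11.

A node's Markov blanket = Pa ∪ Ch ∪ (parents of Ch other than the node itself).
Y11 has parents Y3, Y8.
Y11's children: Y12, Y14.
Other parents of Y11's children:
  Y12's other parents are Y1, Y7, Y8, Y9.
  Y14's other parents are Y2, Y5, Y6, Y7, Y8, Y9.
Taking the union gives {Y1, Y2, Y3, Y5, Y6, Y7, Y8, Y9, Y12, Y14}.

{Y1, Y2, Y3, Y5, Y6, Y7, Y8, Y9, Y12, Y14}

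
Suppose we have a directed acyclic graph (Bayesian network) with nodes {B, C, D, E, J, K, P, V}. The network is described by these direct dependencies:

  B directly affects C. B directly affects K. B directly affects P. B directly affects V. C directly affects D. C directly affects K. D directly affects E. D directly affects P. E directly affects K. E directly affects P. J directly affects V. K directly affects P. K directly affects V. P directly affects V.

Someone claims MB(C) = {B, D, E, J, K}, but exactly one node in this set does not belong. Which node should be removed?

Children of C: D, K.
C has parent B.
For each child, the remaining parents (spouses of C):
  D has no other parent.
  K's other parents are B, E.
MB(C) = {B, D, E, K}.
J is neither a parent, child, nor co-parent of C, so it does not belong.

J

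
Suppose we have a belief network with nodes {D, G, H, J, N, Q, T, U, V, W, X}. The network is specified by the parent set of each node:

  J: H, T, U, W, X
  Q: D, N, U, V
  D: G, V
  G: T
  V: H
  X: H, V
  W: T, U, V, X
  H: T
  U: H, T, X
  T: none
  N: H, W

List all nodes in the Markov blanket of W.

{H, J, N, T, U, V, X}

Parents of W: T, U, V, X.
W has children J, N.
Other parents of W's children:
  parents(J) \ {W} = {H, T, U, X}.
  parents(N) \ {W} = {H}.
MB(W) = {H, J, N, T, U, V, X}.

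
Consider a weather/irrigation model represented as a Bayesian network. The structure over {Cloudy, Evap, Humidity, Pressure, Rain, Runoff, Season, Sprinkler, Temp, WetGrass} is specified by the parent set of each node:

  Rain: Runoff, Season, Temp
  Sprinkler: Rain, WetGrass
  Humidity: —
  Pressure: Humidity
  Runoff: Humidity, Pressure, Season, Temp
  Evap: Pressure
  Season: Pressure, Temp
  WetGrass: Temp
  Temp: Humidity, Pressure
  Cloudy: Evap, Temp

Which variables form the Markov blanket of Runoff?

{Humidity, Pressure, Rain, Season, Temp}

Recall MB(v) = parents ∪ children ∪ spouses, where spouses are the other parents of v's children.
Runoff's parents: Humidity, Pressure, Season, Temp.
Children of Runoff: Rain.
Other parents of Runoff's children:
  Rain: Season, Temp
Union: {Humidity, Pressure, Season, Temp} ∪ {Rain} ∪ {Season, Temp} = {Humidity, Pressure, Rain, Season, Temp}.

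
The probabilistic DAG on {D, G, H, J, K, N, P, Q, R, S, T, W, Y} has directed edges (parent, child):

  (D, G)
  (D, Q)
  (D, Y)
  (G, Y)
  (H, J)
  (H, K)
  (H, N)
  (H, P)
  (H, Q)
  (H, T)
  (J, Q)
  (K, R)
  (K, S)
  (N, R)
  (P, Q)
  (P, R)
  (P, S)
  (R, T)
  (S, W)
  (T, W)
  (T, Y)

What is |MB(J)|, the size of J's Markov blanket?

Ch(J) = {Q}.
J's parents: H.
For each child, the remaining parents (spouses of J):
  Q also has parents D, H, P.
MB(J) = {D, H, P, Q}, which has 4 nodes.

4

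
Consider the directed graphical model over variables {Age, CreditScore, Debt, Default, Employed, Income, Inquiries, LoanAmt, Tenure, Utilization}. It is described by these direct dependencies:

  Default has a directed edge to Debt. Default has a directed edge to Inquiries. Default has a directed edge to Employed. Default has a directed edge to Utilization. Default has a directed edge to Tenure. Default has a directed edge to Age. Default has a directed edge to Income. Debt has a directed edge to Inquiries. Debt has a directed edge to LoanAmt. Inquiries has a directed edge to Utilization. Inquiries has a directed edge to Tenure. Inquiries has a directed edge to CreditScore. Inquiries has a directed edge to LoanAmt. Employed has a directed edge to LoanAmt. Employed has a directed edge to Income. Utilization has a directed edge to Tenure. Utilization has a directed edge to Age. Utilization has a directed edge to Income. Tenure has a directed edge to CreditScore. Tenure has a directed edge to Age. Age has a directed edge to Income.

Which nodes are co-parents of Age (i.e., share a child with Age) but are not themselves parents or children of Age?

Children of Age: Income.
  Income: Default, Employed, Utilization
Excluding nodes already adjacent to Age (Default, Income, Tenure, Utilization), the co-parent-only contribution is {Employed}.

{Employed}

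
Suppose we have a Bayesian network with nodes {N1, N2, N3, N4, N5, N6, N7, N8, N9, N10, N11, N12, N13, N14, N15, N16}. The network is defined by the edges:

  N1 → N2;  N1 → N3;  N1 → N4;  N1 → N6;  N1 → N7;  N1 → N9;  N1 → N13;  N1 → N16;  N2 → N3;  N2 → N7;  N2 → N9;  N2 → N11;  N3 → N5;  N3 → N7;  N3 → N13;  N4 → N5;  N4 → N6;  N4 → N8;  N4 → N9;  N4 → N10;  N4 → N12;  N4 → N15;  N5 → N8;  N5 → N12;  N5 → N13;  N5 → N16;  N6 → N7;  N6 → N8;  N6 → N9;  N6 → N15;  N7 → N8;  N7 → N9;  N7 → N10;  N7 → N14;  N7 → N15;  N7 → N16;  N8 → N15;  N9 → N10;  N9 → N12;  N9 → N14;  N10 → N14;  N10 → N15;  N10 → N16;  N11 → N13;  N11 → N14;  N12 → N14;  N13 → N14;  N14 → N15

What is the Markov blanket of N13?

Recall MB(v) = parents ∪ children ∪ spouses, where spouses are the other parents of v's children.
Children of N13: N14.
Parents of N13: N1, N3, N5, N11.
Other parents of N13's children:
  N14 also has parents N7, N9, N10, N11, N12.
MB(N13) = {N1, N3, N5, N7, N9, N10, N11, N12, N14}.

{N1, N3, N5, N7, N9, N10, N11, N12, N14}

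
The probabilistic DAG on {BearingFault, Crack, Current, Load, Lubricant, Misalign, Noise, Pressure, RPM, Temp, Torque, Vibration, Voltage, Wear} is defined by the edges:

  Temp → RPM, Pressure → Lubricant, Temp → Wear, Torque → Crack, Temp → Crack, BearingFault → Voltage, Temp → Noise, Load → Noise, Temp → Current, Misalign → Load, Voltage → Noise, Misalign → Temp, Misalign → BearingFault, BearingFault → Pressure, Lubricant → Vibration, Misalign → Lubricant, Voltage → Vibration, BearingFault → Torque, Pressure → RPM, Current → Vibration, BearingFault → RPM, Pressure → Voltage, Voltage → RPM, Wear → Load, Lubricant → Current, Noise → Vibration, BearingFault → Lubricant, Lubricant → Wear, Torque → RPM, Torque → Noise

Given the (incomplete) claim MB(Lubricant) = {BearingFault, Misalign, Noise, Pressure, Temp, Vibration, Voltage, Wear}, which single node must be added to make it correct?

Current

Lubricant's parents: BearingFault, Misalign, Pressure.
Children of Lubricant: Current, Vibration, Wear.
Co-parents of Lubricant (other parents of its children):
  Wear's other parent is Temp.
  Current's other parent is Temp.
  parents(Vibration) \ {Lubricant} = {Current, Noise, Voltage}.
MB(Lubricant) = {BearingFault, Current, Misalign, Noise, Pressure, Temp, Vibration, Voltage, Wear}.
Comparing with the claimed set, Current is missing.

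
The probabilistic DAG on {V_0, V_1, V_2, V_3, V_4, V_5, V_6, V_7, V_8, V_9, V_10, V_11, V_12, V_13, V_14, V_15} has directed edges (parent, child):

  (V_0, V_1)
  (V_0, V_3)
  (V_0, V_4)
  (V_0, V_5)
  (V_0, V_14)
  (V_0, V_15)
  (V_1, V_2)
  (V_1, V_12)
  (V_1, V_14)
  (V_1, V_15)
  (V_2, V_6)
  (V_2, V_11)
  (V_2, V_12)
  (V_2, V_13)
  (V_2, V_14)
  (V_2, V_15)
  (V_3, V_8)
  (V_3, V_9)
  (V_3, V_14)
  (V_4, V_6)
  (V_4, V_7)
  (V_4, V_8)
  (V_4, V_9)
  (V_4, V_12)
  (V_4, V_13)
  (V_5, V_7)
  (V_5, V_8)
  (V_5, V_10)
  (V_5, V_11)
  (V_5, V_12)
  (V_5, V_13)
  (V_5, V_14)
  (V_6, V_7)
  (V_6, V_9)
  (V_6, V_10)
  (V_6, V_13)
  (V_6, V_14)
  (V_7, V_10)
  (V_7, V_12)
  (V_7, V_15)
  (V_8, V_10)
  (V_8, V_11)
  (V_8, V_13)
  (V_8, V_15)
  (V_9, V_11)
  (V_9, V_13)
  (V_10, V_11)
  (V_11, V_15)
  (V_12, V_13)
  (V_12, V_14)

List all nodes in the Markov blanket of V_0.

{V_1, V_2, V_3, V_4, V_5, V_6, V_7, V_8, V_11, V_12, V_14, V_15}

V_0 has no parents.
V_0's children: V_1, V_3, V_4, V_5, V_14, V_15.
Parents of each child, excluding V_0:
  V_1 has no other parent.
  V_3 has no other parent.
  V_4 has no other parent.
  V_5: no additional parents.
  V_14 also has parents V_1, V_2, V_3, V_5, V_6, V_12.
  V_15 also has parents V_1, V_2, V_7, V_8, V_11.
MB(V_0) = {V_1, V_2, V_3, V_4, V_5, V_6, V_7, V_8, V_11, V_12, V_14, V_15}.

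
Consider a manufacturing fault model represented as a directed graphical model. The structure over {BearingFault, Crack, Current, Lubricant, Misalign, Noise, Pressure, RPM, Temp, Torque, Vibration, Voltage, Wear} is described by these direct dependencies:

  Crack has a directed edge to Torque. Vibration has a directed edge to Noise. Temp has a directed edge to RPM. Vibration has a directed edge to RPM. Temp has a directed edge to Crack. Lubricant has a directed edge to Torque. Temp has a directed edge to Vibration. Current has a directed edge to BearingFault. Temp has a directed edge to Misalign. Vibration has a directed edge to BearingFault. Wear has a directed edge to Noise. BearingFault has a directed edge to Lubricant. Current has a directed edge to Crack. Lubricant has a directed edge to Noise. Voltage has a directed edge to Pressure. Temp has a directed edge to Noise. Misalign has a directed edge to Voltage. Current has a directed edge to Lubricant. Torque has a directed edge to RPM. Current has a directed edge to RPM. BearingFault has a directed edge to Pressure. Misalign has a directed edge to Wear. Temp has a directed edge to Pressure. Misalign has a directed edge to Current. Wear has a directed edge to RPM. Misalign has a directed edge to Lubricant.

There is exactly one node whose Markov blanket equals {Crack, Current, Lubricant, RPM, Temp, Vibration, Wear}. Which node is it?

The target node must have every member of {Crack, Current, Lubricant, RPM, Temp, Vibration, Wear} as a parent, child, or co-parent, and no others.
Parents of Torque: Crack, Lubricant; children: RPM; co-parents: Current, Temp, Vibration, Wear.
These exactly cover the given set, so the node is Torque.

Torque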